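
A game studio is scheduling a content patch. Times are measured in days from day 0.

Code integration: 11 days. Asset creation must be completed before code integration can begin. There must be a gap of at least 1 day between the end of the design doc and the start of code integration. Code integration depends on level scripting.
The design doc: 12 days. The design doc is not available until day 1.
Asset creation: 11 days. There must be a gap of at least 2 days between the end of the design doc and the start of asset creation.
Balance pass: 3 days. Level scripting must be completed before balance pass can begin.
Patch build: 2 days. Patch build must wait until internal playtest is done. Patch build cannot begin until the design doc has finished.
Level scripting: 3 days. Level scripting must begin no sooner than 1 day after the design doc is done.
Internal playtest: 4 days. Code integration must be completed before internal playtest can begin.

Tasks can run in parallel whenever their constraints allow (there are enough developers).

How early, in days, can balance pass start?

After its own release at day 1, the design doc can start at day 1 and finishes at day 13.
Level scripting cannot begin until the design doc (finishes day 13, plus 1-day gap → day 14). It runs from day 14 to 14 + 3 = day 17.
Balance pass waits on level scripting (finishes day 17), so the earliest it can start is day 17.

17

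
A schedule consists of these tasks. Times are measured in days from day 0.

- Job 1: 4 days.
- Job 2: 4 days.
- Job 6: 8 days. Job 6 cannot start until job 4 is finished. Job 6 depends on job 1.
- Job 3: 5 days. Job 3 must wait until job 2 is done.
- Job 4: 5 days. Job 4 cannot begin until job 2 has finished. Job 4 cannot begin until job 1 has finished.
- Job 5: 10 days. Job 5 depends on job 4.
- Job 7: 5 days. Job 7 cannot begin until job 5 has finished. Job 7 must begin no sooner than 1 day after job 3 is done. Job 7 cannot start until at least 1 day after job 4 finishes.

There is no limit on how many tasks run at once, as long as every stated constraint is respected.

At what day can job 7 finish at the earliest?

Job 2 can start immediately at day 0; it finishes at day 4.
After job 2 (finishes day 4), job 3 can start at day 4 and finishes at day 9.
Nothing blocks job 1, so it runs from day 0 to day 4.
Job 4 cannot start until job 2 (finishes day 4); job 1 (finishes day 4). The controlling bound is day 4, so job 4 finishes at 4 + 5 = day 9.
Job 5 cannot begin until job 4 (finishes day 9). It runs from day 9 to 9 + 10 = day 19.
Job 7 cannot start until job 5 (finishes day 19); job 3 (finishes day 9, plus 1-day gap → day 10); job 4 (finishes day 9, plus 1-day gap → day 10). The controlling bound is day 19, so job 7 finishes at 19 + 5 = day 24.

24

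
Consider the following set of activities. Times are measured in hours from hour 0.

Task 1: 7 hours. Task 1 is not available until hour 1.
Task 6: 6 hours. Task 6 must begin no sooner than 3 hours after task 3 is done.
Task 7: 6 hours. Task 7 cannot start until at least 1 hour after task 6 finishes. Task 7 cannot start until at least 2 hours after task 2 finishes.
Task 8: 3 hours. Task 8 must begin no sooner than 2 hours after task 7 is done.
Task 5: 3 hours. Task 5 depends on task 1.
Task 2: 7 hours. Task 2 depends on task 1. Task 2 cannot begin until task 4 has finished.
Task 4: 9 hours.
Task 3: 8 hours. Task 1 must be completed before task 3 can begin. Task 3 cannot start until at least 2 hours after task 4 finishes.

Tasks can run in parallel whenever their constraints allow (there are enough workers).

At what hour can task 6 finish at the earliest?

Task 4 can start immediately at hour 0; it finishes at hour 9.
Task 1 cannot begin until its own release at hour 1. It runs from hour 1 to 1 + 7 = hour 8.
Task 3 has to wait for task 1 (finishes hour 8); task 4 (finishes hour 9, plus 2-hour gap → hour 11). The latest of these is hour 11, so task 3 runs hour 11 to 11 + 8 = hour 19.
After task 3 (finishes hour 19, plus 3-hour gap → hour 22), task 6 can start at hour 22 and finishes at hour 28.

28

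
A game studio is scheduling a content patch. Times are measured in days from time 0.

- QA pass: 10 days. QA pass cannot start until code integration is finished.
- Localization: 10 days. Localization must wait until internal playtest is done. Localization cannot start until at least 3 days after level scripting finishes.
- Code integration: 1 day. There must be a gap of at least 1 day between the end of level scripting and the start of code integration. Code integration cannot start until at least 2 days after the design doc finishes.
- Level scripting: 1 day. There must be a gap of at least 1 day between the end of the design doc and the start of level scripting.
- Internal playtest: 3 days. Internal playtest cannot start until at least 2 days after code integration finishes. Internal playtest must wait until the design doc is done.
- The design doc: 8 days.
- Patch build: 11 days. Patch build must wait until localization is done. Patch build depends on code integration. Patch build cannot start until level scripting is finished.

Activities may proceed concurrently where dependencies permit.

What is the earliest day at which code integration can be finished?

The design doc has no prerequisites, so it starts at day 0 and finishes at day 8.
After the design doc (finishes day 8, plus 1-day gap → day 9), level scripting can start at day 9 and finishes at day 10.
Code integration has to wait for level scripting (finishes day 10, plus 1-day gap → day 11); the design doc (finishes day 8, plus 2-day gap → day 10). The latest of these is day 11, so code integration runs day 11 to 11 + 1 = day 12.

12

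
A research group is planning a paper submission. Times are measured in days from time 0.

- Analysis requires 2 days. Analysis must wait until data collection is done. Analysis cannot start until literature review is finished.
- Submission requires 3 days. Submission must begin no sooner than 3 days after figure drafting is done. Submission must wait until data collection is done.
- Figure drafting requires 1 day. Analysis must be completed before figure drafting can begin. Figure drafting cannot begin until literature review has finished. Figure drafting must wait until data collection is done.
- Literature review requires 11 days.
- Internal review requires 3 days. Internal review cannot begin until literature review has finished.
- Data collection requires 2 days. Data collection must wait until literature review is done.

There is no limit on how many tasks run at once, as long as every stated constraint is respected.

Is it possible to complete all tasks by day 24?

Yes

Literature review can start immediately at day 0; it finishes at day 11.
Internal review cannot begin until literature review (finishes day 11). It runs from day 11 to 11 + 3 = day 14.
Data collection waits on literature review (finishes day 11), so it starts at day 11 and finishes at 11 + 2 = day 13.
Analysis has to wait for data collection (finishes day 13); literature review (finishes day 11). The latest of these is day 13, so analysis runs day 13 to 13 + 2 = day 15.
Figure drafting cannot start until analysis (finishes day 15); literature review (finishes day 11); data collection (finishes day 13). The controlling bound is day 15, so figure drafting finishes at 15 + 1 = day 16.
For submission: figure drafting (finishes day 16, plus 3-day gap → day 19); data collection (finishes day 13). Taking the maximum gives a start of day 19, and it finishes at 19 + 3 = day 22.
Every task is finished by day 22, which is no later than the deadline of 24, so the schedule is feasible.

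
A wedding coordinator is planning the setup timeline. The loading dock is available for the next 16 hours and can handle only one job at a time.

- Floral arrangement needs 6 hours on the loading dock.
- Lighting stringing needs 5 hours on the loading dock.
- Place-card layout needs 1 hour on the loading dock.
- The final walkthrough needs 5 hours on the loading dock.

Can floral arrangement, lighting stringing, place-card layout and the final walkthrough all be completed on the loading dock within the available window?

No

Running back to back, the jobs need 6 + 5 + 1 + 5 = 17 hours on the loading dock.
Since 17 > 16, they cannot all fit.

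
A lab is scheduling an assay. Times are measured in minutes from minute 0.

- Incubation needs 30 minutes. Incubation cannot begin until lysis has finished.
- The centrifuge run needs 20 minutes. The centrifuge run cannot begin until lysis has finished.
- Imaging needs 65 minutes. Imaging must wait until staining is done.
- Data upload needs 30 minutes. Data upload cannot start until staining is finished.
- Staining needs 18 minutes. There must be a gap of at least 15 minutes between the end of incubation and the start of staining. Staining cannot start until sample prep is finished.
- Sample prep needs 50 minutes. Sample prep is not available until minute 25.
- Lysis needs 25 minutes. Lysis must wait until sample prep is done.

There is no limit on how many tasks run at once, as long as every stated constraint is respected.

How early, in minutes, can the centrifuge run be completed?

120

Sample prep cannot begin until its own release at minute 25. It runs from minute 25 to 25 + 50 = minute 75.
Lysis cannot begin until sample prep (finishes minute 75). It runs from minute 75 to 75 + 25 = minute 100.
The centrifuge run cannot begin until lysis (finishes minute 100). It runs from minute 100 to 100 + 20 = minute 120.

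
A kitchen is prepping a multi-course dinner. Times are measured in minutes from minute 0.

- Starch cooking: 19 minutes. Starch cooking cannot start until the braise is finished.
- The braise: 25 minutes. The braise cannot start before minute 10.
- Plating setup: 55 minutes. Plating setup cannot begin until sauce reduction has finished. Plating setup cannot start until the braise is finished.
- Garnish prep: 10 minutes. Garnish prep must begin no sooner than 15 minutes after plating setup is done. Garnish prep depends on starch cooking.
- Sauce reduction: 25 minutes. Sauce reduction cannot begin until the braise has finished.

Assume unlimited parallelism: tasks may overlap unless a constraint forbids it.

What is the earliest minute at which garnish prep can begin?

After its own release at minute 10, the braise can start at minute 10 and finishes at minute 35.
Starch cooking waits on the braise (finishes minute 35), so it starts at minute 35 and finishes at 35 + 19 = minute 54.
Sauce reduction waits on the braise (finishes minute 35), so it starts at minute 35 and finishes at 35 + 25 = minute 60.
For plating setup: sauce reduction (finishes minute 60); the braise (finishes minute 35). Taking the maximum gives a start of minute 60, and it finishes at 60 + 55 = minute 115.
Garnish prep waits on plating setup (finishes minute 115, plus 15-minute gap → minute 130); starch cooking (finishes minute 54). The latest of these is minute 130, which is the earliest garnish prep can start.

130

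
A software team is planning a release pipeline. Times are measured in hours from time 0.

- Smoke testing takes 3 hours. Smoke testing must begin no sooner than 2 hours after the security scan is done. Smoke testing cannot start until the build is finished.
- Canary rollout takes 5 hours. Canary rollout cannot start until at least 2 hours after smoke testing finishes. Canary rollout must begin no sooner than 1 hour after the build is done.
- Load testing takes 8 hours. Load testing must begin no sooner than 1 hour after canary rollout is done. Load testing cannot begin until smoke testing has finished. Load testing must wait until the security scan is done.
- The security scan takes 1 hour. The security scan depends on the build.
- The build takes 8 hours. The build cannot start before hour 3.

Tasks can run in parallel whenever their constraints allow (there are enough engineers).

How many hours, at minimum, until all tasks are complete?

33

After its own release at hour 3, the build can start at hour 3 and finishes at hour 11.
After the build (finishes hour 11), the security scan can start at hour 11 and finishes at hour 12.
Smoke testing has to wait for the security scan (finishes hour 12, plus 2-hour gap → hour 14); the build (finishes hour 11). The latest of these is hour 14, so smoke testing runs hour 14 to 14 + 3 = hour 17.
Canary rollout needs all of smoke testing (finishes hour 17, plus 2-hour gap → hour 19); the build (finishes hour 11, plus 1-hour gap → hour 12). That puts its earliest start at hour 19; it finishes at 19 + 5 = hour 24.
For load testing: canary rollout (finishes hour 24, plus 1-hour gap → hour 25); smoke testing (finishes hour 17); the security scan (finishes hour 12). Taking the maximum gives a start of hour 25, and it finishes at 25 + 8 = hour 33.
All tasks are finished once the last one completes. Finish times: The build at 11, The security scan at 12, Smoke testing at 17, Canary rollout at 24, Load testing at 33. The latest is hour 33.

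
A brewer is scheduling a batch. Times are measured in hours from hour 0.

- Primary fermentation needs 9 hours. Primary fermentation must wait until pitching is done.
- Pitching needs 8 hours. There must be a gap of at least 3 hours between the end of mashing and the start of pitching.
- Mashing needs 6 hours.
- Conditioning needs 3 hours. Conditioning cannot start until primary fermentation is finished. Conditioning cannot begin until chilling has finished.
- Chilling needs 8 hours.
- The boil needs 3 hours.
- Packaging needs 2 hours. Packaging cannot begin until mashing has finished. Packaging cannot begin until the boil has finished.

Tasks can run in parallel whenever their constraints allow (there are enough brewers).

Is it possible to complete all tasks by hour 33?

Nothing blocks chilling, so it runs from hour 0 to hour 8.
The boil can start immediately at hour 0; it finishes at hour 3.
Mashing can start immediately at hour 0; it finishes at hour 6.
Packaging needs all of mashing (finishes hour 6); the boil (finishes hour 3). That puts its earliest start at hour 6; it finishes at 6 + 2 = hour 8.
Pitching waits on mashing (finishes hour 6, plus 3-hour gap → hour 9), so it starts at hour 9 and finishes at 9 + 8 = hour 17.
Primary fermentation cannot begin until pitching (finishes hour 17). It runs from hour 17 to 17 + 9 = hour 26.
For conditioning: primary fermentation (finishes hour 26); chilling (finishes hour 8). Taking the maximum gives a start of hour 26, and it finishes at 26 + 3 = hour 29.
Every task is finished by hour 29, which is no later than the deadline of 33, so the schedule is feasible.

Yes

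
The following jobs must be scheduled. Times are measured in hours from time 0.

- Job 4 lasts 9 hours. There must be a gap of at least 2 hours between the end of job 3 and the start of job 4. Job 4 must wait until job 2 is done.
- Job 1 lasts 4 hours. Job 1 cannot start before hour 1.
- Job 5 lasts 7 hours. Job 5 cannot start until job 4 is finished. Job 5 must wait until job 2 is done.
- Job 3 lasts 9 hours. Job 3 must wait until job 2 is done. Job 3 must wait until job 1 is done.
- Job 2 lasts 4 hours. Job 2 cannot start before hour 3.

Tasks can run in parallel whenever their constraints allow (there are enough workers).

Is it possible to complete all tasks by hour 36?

After its own release at hour 3, job 2 can start at hour 3 and finishes at hour 7.
Job 1 waits on its own release at hour 1, so it starts at hour 1 and finishes at 1 + 4 = hour 5.
Job 3 needs all of job 2 (finishes hour 7); job 1 (finishes hour 5). That puts its earliest start at hour 7; it finishes at 7 + 9 = hour 16.
Job 4 has to wait for job 3 (finishes hour 16, plus 2-hour gap → hour 18); job 2 (finishes hour 7). The latest of these is hour 18, so job 4 runs hour 18 to 18 + 9 = hour 27.
Job 5 cannot start until job 4 (finishes hour 27); job 2 (finishes hour 7). The controlling bound is hour 27, so job 5 finishes at 27 + 7 = hour 34.
Every task is finished by hour 34, which is no later than the deadline of 36, so the schedule is feasible.

Yes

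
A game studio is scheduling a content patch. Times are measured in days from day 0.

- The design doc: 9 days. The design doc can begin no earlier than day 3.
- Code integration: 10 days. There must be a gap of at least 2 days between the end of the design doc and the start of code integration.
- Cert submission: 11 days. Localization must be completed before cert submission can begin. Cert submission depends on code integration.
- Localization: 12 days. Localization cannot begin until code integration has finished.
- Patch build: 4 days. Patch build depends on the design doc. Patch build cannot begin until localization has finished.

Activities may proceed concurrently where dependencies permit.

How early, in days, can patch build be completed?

40

The design doc waits on its own release at day 3, so it starts at day 3 and finishes at 3 + 9 = day 12.
Code integration waits on the design doc (finishes day 12, plus 2-day gap → day 14), so it starts at day 14 and finishes at 14 + 10 = day 24.
Localization cannot begin until code integration (finishes day 24). It runs from day 24 to 24 + 12 = day 36.
Patch build cannot start until the design doc (finishes day 12); localization (finishes day 36). The controlling bound is day 36, so patch build finishes at 36 + 4 = day 40.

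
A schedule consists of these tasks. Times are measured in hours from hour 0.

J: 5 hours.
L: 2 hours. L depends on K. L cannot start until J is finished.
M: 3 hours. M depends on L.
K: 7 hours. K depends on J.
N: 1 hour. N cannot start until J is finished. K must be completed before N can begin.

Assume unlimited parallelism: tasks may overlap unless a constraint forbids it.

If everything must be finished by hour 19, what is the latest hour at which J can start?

Nothing follows M; the deadline of hour 19 is its only limit. It must start by 19 − 3 = hour 16.
L must finish before M (must start by hour 16). With a 2-hour duration, L must start by 16 − 2 = hour 14.
Nothing follows N; the deadline of hour 19 is its only limit. It must start by 19 − 1 = hour 18.
K feeds L (must start by hour 14); N (must start by hour 18). Taking the minimum, K must finish by hour 14 and start by 14 − 7 = hour 7.
J has several dependents: K (must start by hour 7); L (must start by hour 14); N (must start by hour 18). The earliest of those limits is hour 7, so J must start by 7 − 5 = hour 2.

2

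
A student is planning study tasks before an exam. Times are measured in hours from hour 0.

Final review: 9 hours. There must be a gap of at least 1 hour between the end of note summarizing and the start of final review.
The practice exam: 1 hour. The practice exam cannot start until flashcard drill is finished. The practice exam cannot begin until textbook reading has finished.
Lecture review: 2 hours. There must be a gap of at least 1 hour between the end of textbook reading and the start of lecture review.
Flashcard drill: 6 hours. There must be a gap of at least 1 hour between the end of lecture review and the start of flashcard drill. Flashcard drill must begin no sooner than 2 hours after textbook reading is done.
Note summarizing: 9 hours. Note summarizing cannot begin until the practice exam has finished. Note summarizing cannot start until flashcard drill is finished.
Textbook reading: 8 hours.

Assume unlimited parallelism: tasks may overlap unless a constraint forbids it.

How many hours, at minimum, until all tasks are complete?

Textbook reading can start immediately at hour 0; it finishes at hour 8.
Lecture review cannot begin until textbook reading (finishes hour 8, plus 1-hour gap → hour 9). It runs from hour 9 to 9 + 2 = hour 11.
For flashcard drill: lecture review (finishes hour 11, plus 1-hour gap → hour 12); textbook reading (finishes hour 8, plus 2-hour gap → hour 10). Taking the maximum gives a start of hour 12, and it finishes at 12 + 6 = hour 18.
The practice exam cannot start until flashcard drill (finishes hour 18); textbook reading (finishes hour 8). The controlling bound is hour 18, so the practice exam finishes at 18 + 1 = hour 19.
For note summarizing: the practice exam (finishes hour 19); flashcard drill (finishes hour 18). Taking the maximum gives a start of hour 19, and it finishes at 19 + 9 = hour 28.
Final review cannot begin until note summarizing (finishes hour 28, plus 1-hour gap → hour 29). It runs from hour 29 to 29 + 9 = hour 38.
All tasks are finished once the last one completes. Finish times: Textbook reading at 8, Lecture review at 11, Flashcard drill at 18, The practice exam at 19, Note summarizing at 28, Final review at 38. The latest is hour 38.

38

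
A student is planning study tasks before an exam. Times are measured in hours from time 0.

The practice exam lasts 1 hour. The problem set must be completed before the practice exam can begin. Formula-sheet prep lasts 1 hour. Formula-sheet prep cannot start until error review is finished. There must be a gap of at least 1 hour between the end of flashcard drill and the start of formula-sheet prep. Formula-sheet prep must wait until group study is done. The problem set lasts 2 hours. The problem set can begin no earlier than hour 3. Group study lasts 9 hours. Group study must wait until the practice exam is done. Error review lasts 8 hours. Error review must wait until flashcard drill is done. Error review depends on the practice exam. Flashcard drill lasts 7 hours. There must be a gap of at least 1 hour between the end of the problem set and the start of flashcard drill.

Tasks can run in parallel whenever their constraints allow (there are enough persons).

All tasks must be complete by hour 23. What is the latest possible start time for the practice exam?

Formula-sheet prep has no dependents, so it just needs to finish by hour 23. Starting by 23 − 1 = hour 22 achieves that.
Error review has to be done before formula-sheet prep (must start by hour 22). That means finishing by hour 22, i.e. starting by 22 − 8 = hour 14.
Group study has to be done before formula-sheet prep (must start by hour 22). That means finishing by hour 22, i.e. starting by 22 − 9 = hour 13.
The practice exam has several dependents: error review (must start by hour 14); group study (must start by hour 13). The earliest of those limits is hour 13, so the practice exam must start by 13 − 1 = hour 12.

12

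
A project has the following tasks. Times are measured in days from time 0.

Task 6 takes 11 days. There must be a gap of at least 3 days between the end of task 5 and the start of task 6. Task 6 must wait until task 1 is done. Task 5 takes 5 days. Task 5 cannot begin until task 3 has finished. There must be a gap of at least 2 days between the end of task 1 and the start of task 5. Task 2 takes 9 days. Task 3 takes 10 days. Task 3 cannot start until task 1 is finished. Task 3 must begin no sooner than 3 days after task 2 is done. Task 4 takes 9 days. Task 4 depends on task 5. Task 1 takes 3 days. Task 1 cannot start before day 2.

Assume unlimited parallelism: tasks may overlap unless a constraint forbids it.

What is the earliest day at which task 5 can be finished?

27

Nothing blocks task 2, so it runs from day 0 to day 9.
Task 1 waits on its own release at day 2, so it starts at day 2 and finishes at 2 + 3 = day 5.
Task 3 has to wait for task 1 (finishes day 5); task 2 (finishes day 9, plus 3-day gap → day 12). The latest of these is day 12, so task 3 runs day 12 to 12 + 10 = day 22.
Task 5 cannot start until task 3 (finishes day 22); task 1 (finishes day 5, plus 2-day gap → day 7). The controlling bound is day 22, so task 5 finishes at 22 + 5 = day 27.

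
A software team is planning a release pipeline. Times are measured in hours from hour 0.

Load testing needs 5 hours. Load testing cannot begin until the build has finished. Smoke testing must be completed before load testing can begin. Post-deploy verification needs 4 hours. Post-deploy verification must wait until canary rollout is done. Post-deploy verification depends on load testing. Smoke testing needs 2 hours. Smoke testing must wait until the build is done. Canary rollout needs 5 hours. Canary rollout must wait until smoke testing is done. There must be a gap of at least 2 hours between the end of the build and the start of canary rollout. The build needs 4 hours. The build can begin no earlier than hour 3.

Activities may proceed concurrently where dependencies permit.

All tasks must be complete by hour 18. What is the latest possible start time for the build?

3

Post-deploy verification must finish by hour 18; it takes 4 hours, so it must start by 18 − 4 = hour 14.
Canary rollout feeds into post-deploy verification (must start by hour 14); so canary rollout must finish by hour 14 and therefore start by hour 9.
Since post-deploy verification (must start by hour 14) depends on it, load testing must finish by hour 14. Backing off its 5-hour duration gives a latest start of hour 9.
Smoke testing feeds canary rollout (must start by hour 9); load testing (must start by hour 9). Taking the minimum, smoke testing must finish by hour 9 and start by 9 − 2 = hour 7.
The build must finish in time for smoke testing (must start by hour 7); canary rollout (must start by hour 9, minus 2-hour gap → hour 7); load testing (must start by hour 9). The tightest is hour 7, so the build must start by 7 − 4 = hour 3.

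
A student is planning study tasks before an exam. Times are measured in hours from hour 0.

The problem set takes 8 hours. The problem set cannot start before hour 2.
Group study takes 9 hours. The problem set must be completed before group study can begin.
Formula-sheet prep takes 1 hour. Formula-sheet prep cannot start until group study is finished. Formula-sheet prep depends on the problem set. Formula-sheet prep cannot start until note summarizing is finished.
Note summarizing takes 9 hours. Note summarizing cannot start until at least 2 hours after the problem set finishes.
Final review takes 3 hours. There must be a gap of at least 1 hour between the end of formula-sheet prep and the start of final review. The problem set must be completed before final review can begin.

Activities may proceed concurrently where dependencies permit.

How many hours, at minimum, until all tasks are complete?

The problem set cannot begin until its own release at hour 2. It runs from hour 2 to 2 + 8 = hour 10.
After the problem set (finishes hour 10, plus 2-hour gap → hour 12), note summarizing can start at hour 12 and finishes at hour 21.
After the problem set (finishes hour 10), group study can start at hour 10 and finishes at hour 19.
For formula-sheet prep: group study (finishes hour 19); the problem set (finishes hour 10); note summarizing (finishes hour 21). Taking the maximum gives a start of hour 21, and it finishes at 21 + 1 = hour 22.
For final review: formula-sheet prep (finishes hour 22, plus 1-hour gap → hour 23); the problem set (finishes hour 10). Taking the maximum gives a start of hour 23, and it finishes at 23 + 3 = hour 26.
All tasks are finished once the last one completes. Finish times: The problem set at 10, Group study at 19, Note summarizing at 21, Formula-sheet prep at 22, Final review at 26. The latest is hour 26.

26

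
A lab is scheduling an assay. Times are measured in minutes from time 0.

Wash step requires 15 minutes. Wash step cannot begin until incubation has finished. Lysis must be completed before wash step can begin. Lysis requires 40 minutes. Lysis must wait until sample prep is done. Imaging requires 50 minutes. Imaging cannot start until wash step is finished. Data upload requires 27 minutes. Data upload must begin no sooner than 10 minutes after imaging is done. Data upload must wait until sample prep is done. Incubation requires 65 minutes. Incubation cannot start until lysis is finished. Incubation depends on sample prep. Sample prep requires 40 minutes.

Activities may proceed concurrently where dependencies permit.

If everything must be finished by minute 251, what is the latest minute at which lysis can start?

44

To finish by minute 251, data upload (duration 27) must start no later than minute 224.
Imaging must finish before data upload (must start by minute 224, minus 10-minute gap → minute 214). With a 50-minute duration, imaging must start by 214 − 50 = minute 164.
Wash step has to be done before imaging (must start by minute 164). That means finishing by minute 164, i.e. starting by 164 − 15 = minute 149.
Incubation has to be done before wash step (must start by minute 149). That means finishing by minute 149, i.e. starting by 149 − 65 = minute 84.
Lysis has several dependents: incubation (must start by minute 84); wash step (must start by minute 149). The earliest of those limits is minute 84, so lysis must start by 84 − 40 = minute 44.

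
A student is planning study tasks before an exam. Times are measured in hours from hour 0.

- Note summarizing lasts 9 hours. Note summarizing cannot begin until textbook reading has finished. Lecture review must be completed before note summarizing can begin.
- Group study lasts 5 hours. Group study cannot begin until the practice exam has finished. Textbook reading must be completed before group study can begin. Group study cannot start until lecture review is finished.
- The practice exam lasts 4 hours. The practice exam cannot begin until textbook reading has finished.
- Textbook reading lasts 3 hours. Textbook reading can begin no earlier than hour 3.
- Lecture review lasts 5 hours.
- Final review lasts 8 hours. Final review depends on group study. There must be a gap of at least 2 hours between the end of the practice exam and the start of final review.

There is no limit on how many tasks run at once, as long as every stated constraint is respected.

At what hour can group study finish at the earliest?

Nothing blocks lecture review, so it runs from hour 0 to hour 5.
Textbook reading cannot begin until its own release at hour 3. It runs from hour 3 to 3 + 3 = hour 6.
After textbook reading (finishes hour 6), the practice exam can start at hour 6 and finishes at hour 10.
For group study: the practice exam (finishes hour 10); textbook reading (finishes hour 6); lecture review (finishes hour 5). Taking the maximum gives a start of hour 10, and it finishes at 10 + 5 = hour 15.

15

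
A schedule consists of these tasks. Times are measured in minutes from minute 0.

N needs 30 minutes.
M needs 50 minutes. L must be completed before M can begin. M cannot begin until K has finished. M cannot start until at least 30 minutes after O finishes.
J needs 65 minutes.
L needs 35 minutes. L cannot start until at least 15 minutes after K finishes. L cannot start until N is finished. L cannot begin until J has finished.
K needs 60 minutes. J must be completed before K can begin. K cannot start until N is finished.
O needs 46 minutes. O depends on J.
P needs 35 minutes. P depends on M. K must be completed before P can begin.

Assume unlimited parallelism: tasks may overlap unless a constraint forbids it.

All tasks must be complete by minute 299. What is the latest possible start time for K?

P has no dependents, so it just needs to finish by minute 299. Starting by 299 − 35 = minute 264 achieves that.
Since P (must start by minute 264) depends on it, M must finish by minute 264. Backing off its 50-minute duration gives a latest start of minute 214.
Since M (must start by minute 214) depends on it, L must finish by minute 214. Backing off its 35-minute duration gives a latest start of minute 179.
K has several dependents: L (must start by minute 179, minus 15-minute gap → minute 164); M (must start by minute 214); P (must start by minute 264). The earliest of those limits is minute 164, so K must start by 164 − 60 = minute 104.

104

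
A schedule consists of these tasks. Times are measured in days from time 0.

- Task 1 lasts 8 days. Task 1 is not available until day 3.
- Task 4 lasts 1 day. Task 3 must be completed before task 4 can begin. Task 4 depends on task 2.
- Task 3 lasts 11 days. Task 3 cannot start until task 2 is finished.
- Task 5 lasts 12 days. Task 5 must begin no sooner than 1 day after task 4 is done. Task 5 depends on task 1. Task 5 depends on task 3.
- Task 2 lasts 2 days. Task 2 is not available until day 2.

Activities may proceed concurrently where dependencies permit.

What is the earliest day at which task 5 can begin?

17

After its own release at day 2, task 2 can start at day 2 and finishes at day 4.
Task 3 cannot begin until task 2 (finishes day 4). It runs from day 4 to 4 + 11 = day 15.
For task 4: task 3 (finishes day 15); task 2 (finishes day 4). Taking the maximum gives a start of day 15, and it finishes at 15 + 1 = day 16.
Task 1 cannot begin until its own release at day 3. It runs from day 3 to 3 + 8 = day 11.
Task 5 waits on task 4 (finishes day 16, plus 1-day gap → day 17); task 1 (finishes day 11); task 3 (finishes day 15). The latest of these is day 17, which is the earliest task 5 can start.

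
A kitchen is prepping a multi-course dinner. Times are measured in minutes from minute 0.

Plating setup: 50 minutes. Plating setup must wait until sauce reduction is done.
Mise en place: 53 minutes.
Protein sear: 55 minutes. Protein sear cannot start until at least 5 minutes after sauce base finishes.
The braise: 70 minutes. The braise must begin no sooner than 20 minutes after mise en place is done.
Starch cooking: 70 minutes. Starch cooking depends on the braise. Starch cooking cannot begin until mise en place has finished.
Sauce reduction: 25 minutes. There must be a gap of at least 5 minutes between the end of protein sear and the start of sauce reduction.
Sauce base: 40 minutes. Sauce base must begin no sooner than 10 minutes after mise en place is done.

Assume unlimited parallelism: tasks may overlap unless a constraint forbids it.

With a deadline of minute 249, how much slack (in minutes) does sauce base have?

6

Mise en place has no prerequisites, so it starts at minute 0 and finishes at minute 53.
After mise en place (finishes minute 53, plus 10-minute gap → minute 63), sauce base can start at minute 63 and finishes at minute 103.

Working backward from the deadline:
Plating setup must finish by minute 249; it takes 50 minutes, so it must start by 249 − 50 = minute 199.
Sauce reduction must finish before plating setup (must start by minute 199). With a 25-minute duration, sauce reduction must start by 199 − 25 = minute 174.
Protein sear must finish before sauce reduction (must start by minute 174, minus 5-minute gap → minute 169). With a 55-minute duration, protein sear must start by 169 − 55 = minute 114.
Since protein sear (must start by minute 114, minus 5-minute gap → minute 109) depends on it, sauce base must finish by minute 109. Backing off its 40-minute duration gives a latest start of minute 69.
So sauce base can start as early as minute 63 and as late as minute 69, giving 69 − 63 = 6 minutes of slack.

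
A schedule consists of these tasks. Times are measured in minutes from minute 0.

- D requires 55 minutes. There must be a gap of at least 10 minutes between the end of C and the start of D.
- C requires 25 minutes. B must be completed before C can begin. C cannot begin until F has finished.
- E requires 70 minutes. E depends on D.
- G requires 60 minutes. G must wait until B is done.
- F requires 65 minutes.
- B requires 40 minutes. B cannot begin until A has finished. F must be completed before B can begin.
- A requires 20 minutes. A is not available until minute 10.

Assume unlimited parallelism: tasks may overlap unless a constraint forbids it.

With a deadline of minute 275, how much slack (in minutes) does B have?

F can start immediately at minute 0; it finishes at minute 65.
A cannot begin until its own release at minute 10. It runs from minute 10 to 10 + 20 = minute 30.
For B: A (finishes minute 30); F (finishes minute 65). Taking the maximum gives a start of minute 65, and it finishes at 65 + 40 = minute 105.

Working backward from the deadline:
To finish by minute 275, E (duration 70) must start no later than minute 205.
D has to be done before E (must start by minute 205). That means finishing by minute 205, i.e. starting by 205 − 55 = minute 150.
C feeds into D (must start by minute 150, minus 10-minute gap → minute 140); so C must finish by minute 140 and therefore start by minute 115.
To finish by minute 275, G (duration 60) must start no later than minute 215.
B must finish in time for C (must start by minute 115); G (must start by minute 215). The tightest is minute 115, so B must start by 115 − 40 = minute 75.
So B can start as early as minute 65 and as late as minute 75, giving 75 − 65 = 10 minutes of slack.

10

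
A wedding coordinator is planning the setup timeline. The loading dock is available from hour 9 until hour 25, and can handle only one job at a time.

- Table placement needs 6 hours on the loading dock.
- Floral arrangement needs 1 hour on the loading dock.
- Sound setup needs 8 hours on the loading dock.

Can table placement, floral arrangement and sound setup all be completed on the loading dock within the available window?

The loading dock window is 25 − 9 = 16 hours.
Running back to back, the jobs need 6 + 1 + 8 = 15 hours on the loading dock.
Since 15 ≤ 16, they fit within the window.

Yes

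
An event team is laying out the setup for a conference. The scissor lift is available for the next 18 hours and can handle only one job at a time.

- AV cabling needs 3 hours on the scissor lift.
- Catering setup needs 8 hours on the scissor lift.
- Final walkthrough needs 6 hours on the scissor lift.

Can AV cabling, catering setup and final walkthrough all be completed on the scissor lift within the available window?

Running back to back, the jobs need 3 + 8 + 6 = 17 hours on the scissor lift.
Since 17 ≤ 18, they fit within the window.

Yes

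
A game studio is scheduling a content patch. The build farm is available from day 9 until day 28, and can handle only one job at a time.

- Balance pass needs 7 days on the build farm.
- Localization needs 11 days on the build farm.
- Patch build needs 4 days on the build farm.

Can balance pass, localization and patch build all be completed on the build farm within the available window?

No

The build farm window is 28 − 9 = 19 days.
Running back to back, the jobs need 7 + 11 + 4 = 22 days on the build farm.
Since 22 > 19, they cannot all fit.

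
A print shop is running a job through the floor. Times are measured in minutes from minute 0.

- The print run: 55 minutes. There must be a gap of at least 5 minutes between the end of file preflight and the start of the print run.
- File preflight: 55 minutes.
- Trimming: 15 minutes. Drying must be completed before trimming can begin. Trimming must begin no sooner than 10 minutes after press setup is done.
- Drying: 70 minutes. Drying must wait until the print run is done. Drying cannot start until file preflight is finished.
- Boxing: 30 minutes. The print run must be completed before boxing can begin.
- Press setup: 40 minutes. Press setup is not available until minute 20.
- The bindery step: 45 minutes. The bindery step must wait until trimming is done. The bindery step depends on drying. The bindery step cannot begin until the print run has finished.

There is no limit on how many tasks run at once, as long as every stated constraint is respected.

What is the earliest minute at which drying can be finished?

185

File preflight can start immediately at minute 0; it finishes at minute 55.
After file preflight (finishes minute 55, plus 5-minute gap → minute 60), the print run can start at minute 60 and finishes at minute 115.
Drying cannot start until the print run (finishes minute 115); file preflight (finishes minute 55). The controlling bound is minute 115, so drying finishes at 115 + 70 = minute 185.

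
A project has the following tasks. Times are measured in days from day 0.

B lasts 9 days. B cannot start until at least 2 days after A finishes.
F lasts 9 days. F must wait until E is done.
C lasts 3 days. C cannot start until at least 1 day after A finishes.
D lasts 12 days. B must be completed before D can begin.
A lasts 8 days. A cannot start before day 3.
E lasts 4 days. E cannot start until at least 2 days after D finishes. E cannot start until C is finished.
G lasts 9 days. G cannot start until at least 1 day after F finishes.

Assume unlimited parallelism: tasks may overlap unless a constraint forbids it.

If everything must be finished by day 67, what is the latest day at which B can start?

To finish by day 67, G (duration 9) must start no later than day 58.
F feeds into G (must start by day 58, minus 1-day gap → day 57); so F must finish by day 57 and therefore start by day 48.
E feeds into F (must start by day 48); so E must finish by day 48 and therefore start by day 44.
D must finish before E (must start by day 44, minus 2-day gap → day 42). With a 12-day duration, D must start by 42 − 12 = day 30.
B must finish before D (must start by day 30). With a 9-day duration, B must start by 30 − 9 = day 21.

21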